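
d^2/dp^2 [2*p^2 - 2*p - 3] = 4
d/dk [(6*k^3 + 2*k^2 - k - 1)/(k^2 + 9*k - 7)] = (6*k^4 + 108*k^3 - 107*k^2 - 26*k + 16)/(k^4 + 18*k^3 + 67*k^2 - 126*k + 49)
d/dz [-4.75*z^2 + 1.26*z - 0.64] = 1.26 - 9.5*z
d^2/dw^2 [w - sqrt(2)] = 0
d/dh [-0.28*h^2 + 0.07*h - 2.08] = 0.07 - 0.56*h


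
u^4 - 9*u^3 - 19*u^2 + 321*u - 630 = (u - 7)*(u - 5)*(u - 3)*(u + 6)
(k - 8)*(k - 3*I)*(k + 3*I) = k^3 - 8*k^2 + 9*k - 72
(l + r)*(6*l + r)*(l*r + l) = 6*l^3*r + 6*l^3 + 7*l^2*r^2 + 7*l^2*r + l*r^3 + l*r^2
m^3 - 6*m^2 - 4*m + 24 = (m - 6)*(m - 2)*(m + 2)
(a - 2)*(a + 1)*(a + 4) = a^3 + 3*a^2 - 6*a - 8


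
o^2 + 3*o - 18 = (o - 3)*(o + 6)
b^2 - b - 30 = (b - 6)*(b + 5)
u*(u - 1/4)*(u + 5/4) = u^3 + u^2 - 5*u/16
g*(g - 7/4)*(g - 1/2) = g^3 - 9*g^2/4 + 7*g/8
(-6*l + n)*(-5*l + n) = 30*l^2 - 11*l*n + n^2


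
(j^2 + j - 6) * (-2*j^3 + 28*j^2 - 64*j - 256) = -2*j^5 + 26*j^4 - 24*j^3 - 488*j^2 + 128*j + 1536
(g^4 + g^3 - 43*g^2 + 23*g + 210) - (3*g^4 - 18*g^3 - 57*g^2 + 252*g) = -2*g^4 + 19*g^3 + 14*g^2 - 229*g + 210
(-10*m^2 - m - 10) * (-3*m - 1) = 30*m^3 + 13*m^2 + 31*m + 10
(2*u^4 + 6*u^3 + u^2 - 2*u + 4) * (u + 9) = 2*u^5 + 24*u^4 + 55*u^3 + 7*u^2 - 14*u + 36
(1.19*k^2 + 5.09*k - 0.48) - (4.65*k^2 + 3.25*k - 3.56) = -3.46*k^2 + 1.84*k + 3.08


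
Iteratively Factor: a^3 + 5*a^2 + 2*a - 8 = (a + 2)*(a^2 + 3*a - 4) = (a + 2)*(a + 4)*(a - 1)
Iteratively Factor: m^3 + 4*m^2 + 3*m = (m + 1)*(m^2 + 3*m) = (m + 1)*(m + 3)*(m)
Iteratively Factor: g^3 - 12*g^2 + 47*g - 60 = (g - 4)*(g^2 - 8*g + 15) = (g - 4)*(g - 3)*(g - 5)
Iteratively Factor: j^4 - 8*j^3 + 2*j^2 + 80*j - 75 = (j - 5)*(j^3 - 3*j^2 - 13*j + 15) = (j - 5)*(j + 3)*(j^2 - 6*j + 5) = (j - 5)*(j - 1)*(j + 3)*(j - 5)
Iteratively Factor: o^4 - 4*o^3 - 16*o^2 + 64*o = (o + 4)*(o^3 - 8*o^2 + 16*o) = (o - 4)*(o + 4)*(o^2 - 4*o) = (o - 4)^2*(o + 4)*(o)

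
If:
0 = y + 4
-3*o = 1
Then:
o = -1/3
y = -4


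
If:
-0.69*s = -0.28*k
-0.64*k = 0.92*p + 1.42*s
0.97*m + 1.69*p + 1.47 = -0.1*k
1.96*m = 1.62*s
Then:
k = 0.81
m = 0.27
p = -1.07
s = 0.33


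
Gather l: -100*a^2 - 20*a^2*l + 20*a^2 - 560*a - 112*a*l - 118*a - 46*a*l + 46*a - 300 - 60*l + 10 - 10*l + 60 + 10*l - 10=-80*a^2 - 632*a + l*(-20*a^2 - 158*a - 60) - 240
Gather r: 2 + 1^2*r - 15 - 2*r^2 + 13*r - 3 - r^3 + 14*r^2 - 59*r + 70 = -r^3 + 12*r^2 - 45*r + 54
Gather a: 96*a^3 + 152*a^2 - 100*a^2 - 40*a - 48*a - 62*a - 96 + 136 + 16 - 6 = 96*a^3 + 52*a^2 - 150*a + 50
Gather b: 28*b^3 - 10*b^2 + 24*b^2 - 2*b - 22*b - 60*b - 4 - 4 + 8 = 28*b^3 + 14*b^2 - 84*b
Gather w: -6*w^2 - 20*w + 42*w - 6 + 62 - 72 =-6*w^2 + 22*w - 16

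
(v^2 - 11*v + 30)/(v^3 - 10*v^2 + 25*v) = (v - 6)/(v*(v - 5))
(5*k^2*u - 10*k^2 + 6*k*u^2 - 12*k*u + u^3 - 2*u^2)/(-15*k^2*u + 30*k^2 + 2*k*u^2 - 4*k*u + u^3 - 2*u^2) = (k + u)/(-3*k + u)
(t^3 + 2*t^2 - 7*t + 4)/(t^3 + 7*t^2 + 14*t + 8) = (t^2 - 2*t + 1)/(t^2 + 3*t + 2)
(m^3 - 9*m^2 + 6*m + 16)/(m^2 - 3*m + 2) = (m^2 - 7*m - 8)/(m - 1)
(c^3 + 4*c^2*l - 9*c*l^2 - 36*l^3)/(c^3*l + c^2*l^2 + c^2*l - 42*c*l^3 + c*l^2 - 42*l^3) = (c^3 + 4*c^2*l - 9*c*l^2 - 36*l^3)/(l*(c^3 + c^2*l + c^2 - 42*c*l^2 + c*l - 42*l^2))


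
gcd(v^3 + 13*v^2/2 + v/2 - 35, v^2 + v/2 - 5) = v - 2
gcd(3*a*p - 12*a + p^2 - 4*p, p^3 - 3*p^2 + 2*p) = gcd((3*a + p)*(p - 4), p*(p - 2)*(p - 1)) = 1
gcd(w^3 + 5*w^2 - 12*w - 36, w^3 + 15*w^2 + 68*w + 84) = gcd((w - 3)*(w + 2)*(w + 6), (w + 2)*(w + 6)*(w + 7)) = w^2 + 8*w + 12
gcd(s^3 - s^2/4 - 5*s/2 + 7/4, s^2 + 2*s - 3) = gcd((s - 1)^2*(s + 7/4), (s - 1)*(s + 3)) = s - 1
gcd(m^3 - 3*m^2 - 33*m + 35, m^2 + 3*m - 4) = m - 1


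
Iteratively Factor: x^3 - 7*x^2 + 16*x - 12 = (x - 2)*(x^2 - 5*x + 6) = (x - 3)*(x - 2)*(x - 2)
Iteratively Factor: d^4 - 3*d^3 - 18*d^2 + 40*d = (d - 2)*(d^3 - d^2 - 20*d) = d*(d - 2)*(d^2 - d - 20) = d*(d - 5)*(d - 2)*(d + 4)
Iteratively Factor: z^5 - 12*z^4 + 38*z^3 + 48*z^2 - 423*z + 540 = (z - 4)*(z^4 - 8*z^3 + 6*z^2 + 72*z - 135) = (z - 4)*(z - 3)*(z^3 - 5*z^2 - 9*z + 45) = (z - 4)*(z - 3)^2*(z^2 - 2*z - 15) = (z - 5)*(z - 4)*(z - 3)^2*(z + 3)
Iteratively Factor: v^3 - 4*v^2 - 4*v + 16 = (v - 2)*(v^2 - 2*v - 8) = (v - 2)*(v + 2)*(v - 4)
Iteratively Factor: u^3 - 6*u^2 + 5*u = (u - 5)*(u^2 - u) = (u - 5)*(u - 1)*(u)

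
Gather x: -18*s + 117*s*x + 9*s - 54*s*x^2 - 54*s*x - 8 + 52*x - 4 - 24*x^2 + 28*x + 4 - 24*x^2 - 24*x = -9*s + x^2*(-54*s - 48) + x*(63*s + 56) - 8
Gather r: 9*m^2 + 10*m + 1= 9*m^2 + 10*m + 1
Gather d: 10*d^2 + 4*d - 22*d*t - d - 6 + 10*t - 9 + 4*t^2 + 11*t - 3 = 10*d^2 + d*(3 - 22*t) + 4*t^2 + 21*t - 18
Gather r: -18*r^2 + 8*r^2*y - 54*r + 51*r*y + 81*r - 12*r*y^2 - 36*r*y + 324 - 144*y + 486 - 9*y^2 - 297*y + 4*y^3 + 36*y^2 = r^2*(8*y - 18) + r*(-12*y^2 + 15*y + 27) + 4*y^3 + 27*y^2 - 441*y + 810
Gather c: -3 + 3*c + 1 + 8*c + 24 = 11*c + 22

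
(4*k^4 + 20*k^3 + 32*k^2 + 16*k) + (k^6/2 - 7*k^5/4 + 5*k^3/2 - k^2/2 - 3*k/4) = k^6/2 - 7*k^5/4 + 4*k^4 + 45*k^3/2 + 63*k^2/2 + 61*k/4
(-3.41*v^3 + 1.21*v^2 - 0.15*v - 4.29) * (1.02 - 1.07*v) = 3.6487*v^4 - 4.7729*v^3 + 1.3947*v^2 + 4.4373*v - 4.3758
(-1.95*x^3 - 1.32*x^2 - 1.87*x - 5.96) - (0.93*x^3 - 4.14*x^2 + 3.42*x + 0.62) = -2.88*x^3 + 2.82*x^2 - 5.29*x - 6.58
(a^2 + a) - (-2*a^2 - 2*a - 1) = 3*a^2 + 3*a + 1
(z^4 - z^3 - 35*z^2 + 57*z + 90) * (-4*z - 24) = -4*z^5 - 20*z^4 + 164*z^3 + 612*z^2 - 1728*z - 2160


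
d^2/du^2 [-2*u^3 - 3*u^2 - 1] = -12*u - 6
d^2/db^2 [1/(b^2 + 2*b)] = 2*(-b*(b + 2) + 4*(b + 1)^2)/(b^3*(b + 2)^3)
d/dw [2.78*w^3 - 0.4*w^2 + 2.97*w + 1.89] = 8.34*w^2 - 0.8*w + 2.97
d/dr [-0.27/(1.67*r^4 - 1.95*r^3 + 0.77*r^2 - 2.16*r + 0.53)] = (1.8036*r^3 - 1.5795*r^2 + 0.4158*r - 0.5832)/(1.67*r^4 - 1.95*r^3 + 0.77*r^2 - 2.16*r + 0.53)^2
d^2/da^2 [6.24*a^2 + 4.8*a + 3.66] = 12.4800000000000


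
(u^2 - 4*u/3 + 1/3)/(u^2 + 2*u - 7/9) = 3*(u - 1)/(3*u + 7)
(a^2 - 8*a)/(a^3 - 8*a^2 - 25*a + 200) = a/(a^2 - 25)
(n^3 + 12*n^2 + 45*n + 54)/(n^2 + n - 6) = (n^2 + 9*n + 18)/(n - 2)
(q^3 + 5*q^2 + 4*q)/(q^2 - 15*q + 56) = q*(q^2 + 5*q + 4)/(q^2 - 15*q + 56)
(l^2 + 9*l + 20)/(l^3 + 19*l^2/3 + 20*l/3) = 3*(l + 4)/(l*(3*l + 4))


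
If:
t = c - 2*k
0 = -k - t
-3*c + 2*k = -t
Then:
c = 0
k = 0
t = 0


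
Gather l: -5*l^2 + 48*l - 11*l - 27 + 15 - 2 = -5*l^2 + 37*l - 14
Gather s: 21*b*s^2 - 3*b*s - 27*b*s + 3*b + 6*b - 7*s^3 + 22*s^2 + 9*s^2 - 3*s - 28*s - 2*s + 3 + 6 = 9*b - 7*s^3 + s^2*(21*b + 31) + s*(-30*b - 33) + 9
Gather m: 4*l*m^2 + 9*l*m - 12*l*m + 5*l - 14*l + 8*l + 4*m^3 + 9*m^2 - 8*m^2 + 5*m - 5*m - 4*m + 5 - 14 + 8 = -l + 4*m^3 + m^2*(4*l + 1) + m*(-3*l - 4) - 1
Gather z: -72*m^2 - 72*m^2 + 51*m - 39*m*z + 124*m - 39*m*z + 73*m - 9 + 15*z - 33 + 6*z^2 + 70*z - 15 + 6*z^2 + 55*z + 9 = -144*m^2 + 248*m + 12*z^2 + z*(140 - 78*m) - 48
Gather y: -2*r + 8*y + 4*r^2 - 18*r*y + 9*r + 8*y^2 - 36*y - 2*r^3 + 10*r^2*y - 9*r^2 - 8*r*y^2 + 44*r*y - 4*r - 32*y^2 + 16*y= -2*r^3 - 5*r^2 + 3*r + y^2*(-8*r - 24) + y*(10*r^2 + 26*r - 12)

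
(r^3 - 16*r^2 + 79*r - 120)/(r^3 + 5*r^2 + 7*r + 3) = (r^3 - 16*r^2 + 79*r - 120)/(r^3 + 5*r^2 + 7*r + 3)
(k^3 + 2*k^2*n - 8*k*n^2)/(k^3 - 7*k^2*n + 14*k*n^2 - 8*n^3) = k*(k + 4*n)/(k^2 - 5*k*n + 4*n^2)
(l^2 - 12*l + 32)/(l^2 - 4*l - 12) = (-l^2 + 12*l - 32)/(-l^2 + 4*l + 12)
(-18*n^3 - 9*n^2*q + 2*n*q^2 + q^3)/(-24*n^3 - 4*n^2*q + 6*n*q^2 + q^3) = (-9*n^2 + q^2)/(-12*n^2 + 4*n*q + q^2)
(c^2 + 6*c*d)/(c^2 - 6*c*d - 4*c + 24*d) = c*(c + 6*d)/(c^2 - 6*c*d - 4*c + 24*d)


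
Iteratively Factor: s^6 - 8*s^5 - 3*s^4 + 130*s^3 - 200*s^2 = (s - 5)*(s^5 - 3*s^4 - 18*s^3 + 40*s^2) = s*(s - 5)*(s^4 - 3*s^3 - 18*s^2 + 40*s) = s*(s - 5)*(s + 4)*(s^3 - 7*s^2 + 10*s) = s^2*(s - 5)*(s + 4)*(s^2 - 7*s + 10) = s^2*(s - 5)^2*(s + 4)*(s - 2)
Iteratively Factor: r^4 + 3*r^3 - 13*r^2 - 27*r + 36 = (r - 1)*(r^3 + 4*r^2 - 9*r - 36) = (r - 1)*(r + 4)*(r^2 - 9) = (r - 3)*(r - 1)*(r + 4)*(r + 3)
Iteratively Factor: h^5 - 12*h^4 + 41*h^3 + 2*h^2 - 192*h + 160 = (h - 4)*(h^4 - 8*h^3 + 9*h^2 + 38*h - 40) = (h - 4)*(h + 2)*(h^3 - 10*h^2 + 29*h - 20) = (h - 4)*(h - 1)*(h + 2)*(h^2 - 9*h + 20) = (h - 4)^2*(h - 1)*(h + 2)*(h - 5)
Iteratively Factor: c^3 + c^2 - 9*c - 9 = (c + 3)*(c^2 - 2*c - 3) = (c + 1)*(c + 3)*(c - 3)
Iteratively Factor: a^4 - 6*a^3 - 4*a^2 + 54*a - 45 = (a - 3)*(a^3 - 3*a^2 - 13*a + 15) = (a - 3)*(a + 3)*(a^2 - 6*a + 5) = (a - 3)*(a - 1)*(a + 3)*(a - 5)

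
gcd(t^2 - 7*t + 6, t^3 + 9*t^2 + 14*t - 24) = t - 1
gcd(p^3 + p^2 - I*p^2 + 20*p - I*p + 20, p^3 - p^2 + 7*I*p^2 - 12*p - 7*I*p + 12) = p + 4*I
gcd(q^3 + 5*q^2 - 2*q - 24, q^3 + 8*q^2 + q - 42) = q^2 + q - 6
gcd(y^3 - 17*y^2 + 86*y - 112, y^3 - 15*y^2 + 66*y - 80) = y^2 - 10*y + 16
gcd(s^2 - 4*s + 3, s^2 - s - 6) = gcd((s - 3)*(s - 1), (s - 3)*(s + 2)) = s - 3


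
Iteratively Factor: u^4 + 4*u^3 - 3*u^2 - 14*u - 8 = (u + 1)*(u^3 + 3*u^2 - 6*u - 8) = (u - 2)*(u + 1)*(u^2 + 5*u + 4) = (u - 2)*(u + 1)^2*(u + 4)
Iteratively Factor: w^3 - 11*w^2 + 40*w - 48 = (w - 4)*(w^2 - 7*w + 12) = (w - 4)*(w - 3)*(w - 4)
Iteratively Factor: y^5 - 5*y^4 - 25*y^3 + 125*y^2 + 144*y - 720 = (y - 4)*(y^4 - y^3 - 29*y^2 + 9*y + 180) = (y - 5)*(y - 4)*(y^3 + 4*y^2 - 9*y - 36) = (y - 5)*(y - 4)*(y - 3)*(y^2 + 7*y + 12) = (y - 5)*(y - 4)*(y - 3)*(y + 4)*(y + 3)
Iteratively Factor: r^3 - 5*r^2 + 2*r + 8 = (r + 1)*(r^2 - 6*r + 8) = (r - 2)*(r + 1)*(r - 4)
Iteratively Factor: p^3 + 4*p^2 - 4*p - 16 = (p + 4)*(p^2 - 4) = (p + 2)*(p + 4)*(p - 2)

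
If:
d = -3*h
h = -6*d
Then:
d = 0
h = 0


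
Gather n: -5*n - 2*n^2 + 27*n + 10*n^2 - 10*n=8*n^2 + 12*n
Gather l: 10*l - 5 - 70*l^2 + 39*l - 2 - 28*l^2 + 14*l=-98*l^2 + 63*l - 7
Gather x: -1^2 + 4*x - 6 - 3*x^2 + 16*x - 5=-3*x^2 + 20*x - 12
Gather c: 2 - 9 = -7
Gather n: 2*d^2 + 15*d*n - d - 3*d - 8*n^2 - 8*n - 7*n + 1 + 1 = 2*d^2 - 4*d - 8*n^2 + n*(15*d - 15) + 2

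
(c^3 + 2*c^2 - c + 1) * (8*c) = 8*c^4 + 16*c^3 - 8*c^2 + 8*c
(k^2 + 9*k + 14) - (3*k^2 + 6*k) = -2*k^2 + 3*k + 14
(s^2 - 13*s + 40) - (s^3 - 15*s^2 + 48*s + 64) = -s^3 + 16*s^2 - 61*s - 24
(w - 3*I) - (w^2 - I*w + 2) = -w^2 + w + I*w - 2 - 3*I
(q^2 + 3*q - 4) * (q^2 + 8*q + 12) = q^4 + 11*q^3 + 32*q^2 + 4*q - 48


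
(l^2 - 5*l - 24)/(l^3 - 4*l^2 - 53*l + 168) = (l + 3)/(l^2 + 4*l - 21)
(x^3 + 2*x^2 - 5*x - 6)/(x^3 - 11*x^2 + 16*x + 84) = (x^3 + 2*x^2 - 5*x - 6)/(x^3 - 11*x^2 + 16*x + 84)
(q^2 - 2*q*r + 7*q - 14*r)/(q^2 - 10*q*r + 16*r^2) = (q + 7)/(q - 8*r)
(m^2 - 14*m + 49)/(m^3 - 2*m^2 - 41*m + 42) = (m - 7)/(m^2 + 5*m - 6)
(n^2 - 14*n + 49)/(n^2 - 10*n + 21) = (n - 7)/(n - 3)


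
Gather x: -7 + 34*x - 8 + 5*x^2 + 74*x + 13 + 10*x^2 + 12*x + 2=15*x^2 + 120*x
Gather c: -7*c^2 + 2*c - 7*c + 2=-7*c^2 - 5*c + 2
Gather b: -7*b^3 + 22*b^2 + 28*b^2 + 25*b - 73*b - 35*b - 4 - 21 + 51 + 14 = -7*b^3 + 50*b^2 - 83*b + 40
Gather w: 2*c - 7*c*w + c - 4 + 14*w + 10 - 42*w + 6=3*c + w*(-7*c - 28) + 12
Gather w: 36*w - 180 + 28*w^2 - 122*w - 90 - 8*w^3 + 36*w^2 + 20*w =-8*w^3 + 64*w^2 - 66*w - 270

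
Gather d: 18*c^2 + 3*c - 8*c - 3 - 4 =18*c^2 - 5*c - 7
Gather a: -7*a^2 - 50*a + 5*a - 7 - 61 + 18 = -7*a^2 - 45*a - 50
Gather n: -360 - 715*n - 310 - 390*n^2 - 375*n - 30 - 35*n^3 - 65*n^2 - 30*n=-35*n^3 - 455*n^2 - 1120*n - 700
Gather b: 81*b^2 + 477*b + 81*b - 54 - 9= 81*b^2 + 558*b - 63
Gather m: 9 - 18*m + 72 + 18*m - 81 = 0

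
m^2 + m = m*(m + 1)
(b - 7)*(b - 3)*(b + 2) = b^3 - 8*b^2 + b + 42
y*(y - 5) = y^2 - 5*y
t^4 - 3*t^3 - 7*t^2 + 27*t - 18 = (t - 3)*(t - 2)*(t - 1)*(t + 3)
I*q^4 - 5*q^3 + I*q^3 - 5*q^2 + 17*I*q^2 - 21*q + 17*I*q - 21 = (q - 3*I)*(q + I)*(q + 7*I)*(I*q + I)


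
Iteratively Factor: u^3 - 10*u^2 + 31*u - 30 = (u - 3)*(u^2 - 7*u + 10) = (u - 3)*(u - 2)*(u - 5)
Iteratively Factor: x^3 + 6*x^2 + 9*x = (x + 3)*(x^2 + 3*x) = (x + 3)^2*(x)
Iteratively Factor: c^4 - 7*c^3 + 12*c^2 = (c)*(c^3 - 7*c^2 + 12*c) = c*(c - 3)*(c^2 - 4*c) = c^2*(c - 3)*(c - 4)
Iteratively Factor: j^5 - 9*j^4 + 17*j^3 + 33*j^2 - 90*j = (j - 3)*(j^4 - 6*j^3 - j^2 + 30*j) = (j - 3)^2*(j^3 - 3*j^2 - 10*j) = (j - 5)*(j - 3)^2*(j^2 + 2*j) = j*(j - 5)*(j - 3)^2*(j + 2)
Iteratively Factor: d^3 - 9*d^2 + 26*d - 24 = (d - 2)*(d^2 - 7*d + 12) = (d - 3)*(d - 2)*(d - 4)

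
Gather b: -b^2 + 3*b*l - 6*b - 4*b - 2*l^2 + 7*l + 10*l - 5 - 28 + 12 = -b^2 + b*(3*l - 10) - 2*l^2 + 17*l - 21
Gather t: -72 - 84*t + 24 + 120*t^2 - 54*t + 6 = 120*t^2 - 138*t - 42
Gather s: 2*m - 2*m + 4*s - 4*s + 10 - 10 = 0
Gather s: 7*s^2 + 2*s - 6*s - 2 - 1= 7*s^2 - 4*s - 3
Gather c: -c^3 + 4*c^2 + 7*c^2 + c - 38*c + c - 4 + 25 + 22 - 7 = -c^3 + 11*c^2 - 36*c + 36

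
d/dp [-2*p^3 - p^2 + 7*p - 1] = -6*p^2 - 2*p + 7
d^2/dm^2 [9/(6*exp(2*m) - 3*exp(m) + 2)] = 27*((1 - 8*exp(m))*(6*exp(2*m) - 3*exp(m) + 2) + 6*(4*exp(m) - 1)^2*exp(m))*exp(m)/(6*exp(2*m) - 3*exp(m) + 2)^3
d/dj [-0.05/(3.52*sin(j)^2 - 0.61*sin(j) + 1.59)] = (0.352*sin(j) - 0.0305)*cos(j)/(3.52*sin(j)^2 - 0.61*sin(j) + 1.59)^2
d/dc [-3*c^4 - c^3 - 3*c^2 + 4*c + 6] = -12*c^3 - 3*c^2 - 6*c + 4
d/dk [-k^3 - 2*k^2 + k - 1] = -3*k^2 - 4*k + 1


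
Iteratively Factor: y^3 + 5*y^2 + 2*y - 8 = (y + 2)*(y^2 + 3*y - 4) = (y - 1)*(y + 2)*(y + 4)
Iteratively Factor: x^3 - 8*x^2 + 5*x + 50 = (x - 5)*(x^2 - 3*x - 10) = (x - 5)*(x + 2)*(x - 5)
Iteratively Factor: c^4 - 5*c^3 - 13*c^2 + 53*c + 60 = (c + 3)*(c^3 - 8*c^2 + 11*c + 20) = (c - 4)*(c + 3)*(c^2 - 4*c - 5) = (c - 4)*(c + 1)*(c + 3)*(c - 5)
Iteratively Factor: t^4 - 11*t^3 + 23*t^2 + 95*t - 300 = (t - 5)*(t^3 - 6*t^2 - 7*t + 60) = (t - 5)*(t + 3)*(t^2 - 9*t + 20) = (t - 5)*(t - 4)*(t + 3)*(t - 5)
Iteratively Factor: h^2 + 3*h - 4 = (h + 4)*(h - 1)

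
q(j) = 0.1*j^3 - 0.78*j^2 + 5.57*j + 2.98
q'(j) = 0.3*j^2 - 1.56*j + 5.57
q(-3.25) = -26.79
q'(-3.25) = 13.81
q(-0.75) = -1.68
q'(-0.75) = 6.91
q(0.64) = 6.25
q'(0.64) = 4.69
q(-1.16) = -4.69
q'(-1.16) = 7.78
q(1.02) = 7.96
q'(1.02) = 4.29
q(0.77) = 6.85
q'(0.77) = 4.55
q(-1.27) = -5.56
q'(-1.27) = 8.04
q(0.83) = 7.12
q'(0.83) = 4.48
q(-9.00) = -183.23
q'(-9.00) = 43.91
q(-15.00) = -593.57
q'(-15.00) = 96.47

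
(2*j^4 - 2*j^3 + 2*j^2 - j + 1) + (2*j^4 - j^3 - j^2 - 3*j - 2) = 4*j^4 - 3*j^3 + j^2 - 4*j - 1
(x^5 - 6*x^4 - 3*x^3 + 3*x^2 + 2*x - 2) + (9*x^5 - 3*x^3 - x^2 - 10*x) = 10*x^5 - 6*x^4 - 6*x^3 + 2*x^2 - 8*x - 2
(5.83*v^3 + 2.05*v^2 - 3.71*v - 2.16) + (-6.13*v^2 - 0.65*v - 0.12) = 5.83*v^3 - 4.08*v^2 - 4.36*v - 2.28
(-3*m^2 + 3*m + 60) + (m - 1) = -3*m^2 + 4*m + 59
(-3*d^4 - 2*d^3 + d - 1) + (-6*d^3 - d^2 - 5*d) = -3*d^4 - 8*d^3 - d^2 - 4*d - 1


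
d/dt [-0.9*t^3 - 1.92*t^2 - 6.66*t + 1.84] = -2.7*t^2 - 3.84*t - 6.66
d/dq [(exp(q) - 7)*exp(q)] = (2*exp(q) - 7)*exp(q)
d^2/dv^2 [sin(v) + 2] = -sin(v)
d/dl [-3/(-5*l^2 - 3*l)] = 3*(-10*l - 3)/(l^2*(5*l + 3)^2)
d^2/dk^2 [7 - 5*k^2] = -10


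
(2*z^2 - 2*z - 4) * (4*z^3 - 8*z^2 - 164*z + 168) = 8*z^5 - 24*z^4 - 328*z^3 + 696*z^2 + 320*z - 672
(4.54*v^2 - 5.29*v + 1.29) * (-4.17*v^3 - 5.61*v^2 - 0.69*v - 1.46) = -18.9318*v^5 - 3.4101*v^4 + 21.165*v^3 - 10.2152*v^2 + 6.8333*v - 1.8834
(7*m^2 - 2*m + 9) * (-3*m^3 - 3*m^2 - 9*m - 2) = -21*m^5 - 15*m^4 - 84*m^3 - 23*m^2 - 77*m - 18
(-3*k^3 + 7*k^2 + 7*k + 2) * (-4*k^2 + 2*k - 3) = 12*k^5 - 34*k^4 - 5*k^3 - 15*k^2 - 17*k - 6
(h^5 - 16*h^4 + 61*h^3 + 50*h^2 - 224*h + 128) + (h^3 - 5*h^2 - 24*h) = h^5 - 16*h^4 + 62*h^3 + 45*h^2 - 248*h + 128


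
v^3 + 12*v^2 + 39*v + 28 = (v + 1)*(v + 4)*(v + 7)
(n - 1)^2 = n^2 - 2*n + 1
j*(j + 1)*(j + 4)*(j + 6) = j^4 + 11*j^3 + 34*j^2 + 24*j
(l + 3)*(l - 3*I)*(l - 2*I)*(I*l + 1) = I*l^4 + 6*l^3 + 3*I*l^3 + 18*l^2 - 11*I*l^2 - 6*l - 33*I*l - 18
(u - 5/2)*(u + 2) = u^2 - u/2 - 5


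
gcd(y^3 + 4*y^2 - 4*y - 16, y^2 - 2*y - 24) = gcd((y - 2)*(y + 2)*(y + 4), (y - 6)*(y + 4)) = y + 4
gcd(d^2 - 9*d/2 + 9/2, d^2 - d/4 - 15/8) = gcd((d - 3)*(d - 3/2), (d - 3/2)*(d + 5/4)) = d - 3/2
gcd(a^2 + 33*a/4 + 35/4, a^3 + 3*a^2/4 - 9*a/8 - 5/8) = a + 5/4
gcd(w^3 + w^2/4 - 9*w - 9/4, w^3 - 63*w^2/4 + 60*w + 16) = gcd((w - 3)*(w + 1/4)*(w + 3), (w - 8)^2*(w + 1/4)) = w + 1/4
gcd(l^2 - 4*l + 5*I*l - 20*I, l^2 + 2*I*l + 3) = 1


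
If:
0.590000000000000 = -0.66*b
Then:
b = -0.89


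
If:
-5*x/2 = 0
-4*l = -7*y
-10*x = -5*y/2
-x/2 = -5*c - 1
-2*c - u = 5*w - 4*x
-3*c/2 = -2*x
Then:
No Solution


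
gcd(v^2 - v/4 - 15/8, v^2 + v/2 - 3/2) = 1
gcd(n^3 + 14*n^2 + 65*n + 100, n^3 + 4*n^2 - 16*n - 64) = n + 4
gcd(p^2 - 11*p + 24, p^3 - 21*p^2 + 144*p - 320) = p - 8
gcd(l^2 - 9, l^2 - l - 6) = l - 3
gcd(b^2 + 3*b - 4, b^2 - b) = b - 1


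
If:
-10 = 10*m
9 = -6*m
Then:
No Solution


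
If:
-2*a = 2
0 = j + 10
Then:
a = -1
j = -10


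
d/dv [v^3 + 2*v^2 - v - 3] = 3*v^2 + 4*v - 1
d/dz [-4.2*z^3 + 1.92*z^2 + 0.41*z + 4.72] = -12.6*z^2 + 3.84*z + 0.41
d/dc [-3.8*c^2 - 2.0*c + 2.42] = -7.6*c - 2.0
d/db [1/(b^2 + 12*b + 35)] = 2*(-b - 6)/(b^2 + 12*b + 35)^2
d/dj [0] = 0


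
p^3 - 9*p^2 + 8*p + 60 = (p - 6)*(p - 5)*(p + 2)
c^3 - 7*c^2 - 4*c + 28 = (c - 7)*(c - 2)*(c + 2)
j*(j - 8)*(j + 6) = j^3 - 2*j^2 - 48*j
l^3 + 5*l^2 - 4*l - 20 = (l - 2)*(l + 2)*(l + 5)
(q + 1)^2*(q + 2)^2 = q^4 + 6*q^3 + 13*q^2 + 12*q + 4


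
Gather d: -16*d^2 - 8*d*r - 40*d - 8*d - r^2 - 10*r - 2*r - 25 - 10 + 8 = -16*d^2 + d*(-8*r - 48) - r^2 - 12*r - 27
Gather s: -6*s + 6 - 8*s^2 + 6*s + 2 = 8 - 8*s^2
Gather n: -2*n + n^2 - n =n^2 - 3*n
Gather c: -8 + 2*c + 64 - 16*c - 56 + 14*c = 0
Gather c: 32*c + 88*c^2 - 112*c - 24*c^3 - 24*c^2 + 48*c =-24*c^3 + 64*c^2 - 32*c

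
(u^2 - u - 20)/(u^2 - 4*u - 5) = (u + 4)/(u + 1)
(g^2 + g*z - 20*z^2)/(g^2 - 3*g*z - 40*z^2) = (-g + 4*z)/(-g + 8*z)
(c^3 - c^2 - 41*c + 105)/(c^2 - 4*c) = (c^3 - c^2 - 41*c + 105)/(c*(c - 4))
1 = 1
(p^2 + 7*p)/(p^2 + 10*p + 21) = p/(p + 3)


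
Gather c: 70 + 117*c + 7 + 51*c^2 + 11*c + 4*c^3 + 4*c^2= 4*c^3 + 55*c^2 + 128*c + 77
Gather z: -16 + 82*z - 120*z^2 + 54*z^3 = 54*z^3 - 120*z^2 + 82*z - 16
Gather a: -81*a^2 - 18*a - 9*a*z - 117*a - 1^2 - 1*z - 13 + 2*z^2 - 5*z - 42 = -81*a^2 + a*(-9*z - 135) + 2*z^2 - 6*z - 56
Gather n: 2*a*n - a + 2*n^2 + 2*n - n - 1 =-a + 2*n^2 + n*(2*a + 1) - 1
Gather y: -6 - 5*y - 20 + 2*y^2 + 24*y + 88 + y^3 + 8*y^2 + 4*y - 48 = y^3 + 10*y^2 + 23*y + 14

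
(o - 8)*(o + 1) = o^2 - 7*o - 8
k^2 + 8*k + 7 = (k + 1)*(k + 7)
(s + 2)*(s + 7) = s^2 + 9*s + 14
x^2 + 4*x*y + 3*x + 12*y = (x + 3)*(x + 4*y)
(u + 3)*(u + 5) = u^2 + 8*u + 15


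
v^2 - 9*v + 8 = (v - 8)*(v - 1)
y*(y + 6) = y^2 + 6*y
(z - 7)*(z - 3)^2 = z^3 - 13*z^2 + 51*z - 63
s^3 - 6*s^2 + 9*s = s*(s - 3)^2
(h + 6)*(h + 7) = h^2 + 13*h + 42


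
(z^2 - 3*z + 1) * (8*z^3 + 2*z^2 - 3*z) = 8*z^5 - 22*z^4 - z^3 + 11*z^2 - 3*z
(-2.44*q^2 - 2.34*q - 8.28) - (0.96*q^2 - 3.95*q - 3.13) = -3.4*q^2 + 1.61*q - 5.15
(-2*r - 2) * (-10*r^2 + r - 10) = 20*r^3 + 18*r^2 + 18*r + 20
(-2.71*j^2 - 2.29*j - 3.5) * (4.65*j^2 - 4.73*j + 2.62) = -12.6015*j^4 + 2.1698*j^3 - 12.5435*j^2 + 10.5552*j - 9.17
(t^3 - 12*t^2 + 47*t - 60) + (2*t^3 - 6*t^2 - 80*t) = 3*t^3 - 18*t^2 - 33*t - 60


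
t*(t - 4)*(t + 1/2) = t^3 - 7*t^2/2 - 2*t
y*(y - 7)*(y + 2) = y^3 - 5*y^2 - 14*y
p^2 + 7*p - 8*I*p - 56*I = (p + 7)*(p - 8*I)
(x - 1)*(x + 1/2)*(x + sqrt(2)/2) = x^3 - x^2/2 + sqrt(2)*x^2/2 - x/2 - sqrt(2)*x/4 - sqrt(2)/4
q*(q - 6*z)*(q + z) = q^3 - 5*q^2*z - 6*q*z^2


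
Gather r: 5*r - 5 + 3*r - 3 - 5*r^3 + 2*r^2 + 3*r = -5*r^3 + 2*r^2 + 11*r - 8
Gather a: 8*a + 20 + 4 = 8*a + 24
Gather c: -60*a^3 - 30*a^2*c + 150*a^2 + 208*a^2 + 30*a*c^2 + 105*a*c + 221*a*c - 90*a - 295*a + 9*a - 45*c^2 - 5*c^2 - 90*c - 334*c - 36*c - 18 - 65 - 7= -60*a^3 + 358*a^2 - 376*a + c^2*(30*a - 50) + c*(-30*a^2 + 326*a - 460) - 90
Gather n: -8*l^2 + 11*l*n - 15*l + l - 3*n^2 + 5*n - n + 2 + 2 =-8*l^2 - 14*l - 3*n^2 + n*(11*l + 4) + 4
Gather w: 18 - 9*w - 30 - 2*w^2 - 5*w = -2*w^2 - 14*w - 12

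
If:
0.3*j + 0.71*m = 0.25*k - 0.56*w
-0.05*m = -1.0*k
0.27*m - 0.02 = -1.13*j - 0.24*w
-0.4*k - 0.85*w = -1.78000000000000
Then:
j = -0.03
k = -0.09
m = -1.70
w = 2.13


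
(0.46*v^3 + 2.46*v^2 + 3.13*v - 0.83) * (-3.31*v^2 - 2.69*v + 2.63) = -1.5226*v^5 - 9.38*v^4 - 15.7679*v^3 + 0.797400000000001*v^2 + 10.4646*v - 2.1829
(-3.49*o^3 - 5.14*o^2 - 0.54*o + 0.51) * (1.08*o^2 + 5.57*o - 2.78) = -3.7692*o^5 - 24.9905*o^4 - 19.5108*o^3 + 11.8322*o^2 + 4.3419*o - 1.4178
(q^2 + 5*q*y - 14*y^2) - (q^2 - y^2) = 5*q*y - 13*y^2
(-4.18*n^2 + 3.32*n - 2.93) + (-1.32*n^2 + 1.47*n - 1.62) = -5.5*n^2 + 4.79*n - 4.55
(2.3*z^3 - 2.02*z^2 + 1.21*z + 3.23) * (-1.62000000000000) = -3.726*z^3 + 3.2724*z^2 - 1.9602*z - 5.2326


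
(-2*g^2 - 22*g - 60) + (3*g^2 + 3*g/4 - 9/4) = g^2 - 85*g/4 - 249/4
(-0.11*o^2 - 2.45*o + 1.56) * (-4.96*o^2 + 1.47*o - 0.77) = 0.5456*o^4 + 11.9903*o^3 - 11.2544*o^2 + 4.1797*o - 1.2012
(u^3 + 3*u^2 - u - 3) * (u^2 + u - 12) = u^5 + 4*u^4 - 10*u^3 - 40*u^2 + 9*u + 36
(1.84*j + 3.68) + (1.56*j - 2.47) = 3.4*j + 1.21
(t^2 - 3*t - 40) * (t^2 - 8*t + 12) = t^4 - 11*t^3 - 4*t^2 + 284*t - 480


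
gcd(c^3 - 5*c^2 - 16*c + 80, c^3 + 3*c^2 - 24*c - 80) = c^2 - c - 20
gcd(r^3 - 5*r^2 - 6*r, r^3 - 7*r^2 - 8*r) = r^2 + r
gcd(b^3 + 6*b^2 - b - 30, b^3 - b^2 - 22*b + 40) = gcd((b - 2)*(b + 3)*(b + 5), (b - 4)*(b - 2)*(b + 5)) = b^2 + 3*b - 10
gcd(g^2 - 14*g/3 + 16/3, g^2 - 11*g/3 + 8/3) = g - 8/3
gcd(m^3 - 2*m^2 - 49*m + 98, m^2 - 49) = m^2 - 49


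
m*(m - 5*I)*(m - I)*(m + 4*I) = m^4 - 2*I*m^3 + 19*m^2 - 20*I*m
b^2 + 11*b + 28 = (b + 4)*(b + 7)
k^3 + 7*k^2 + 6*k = k*(k + 1)*(k + 6)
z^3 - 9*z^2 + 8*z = z*(z - 8)*(z - 1)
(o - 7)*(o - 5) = o^2 - 12*o + 35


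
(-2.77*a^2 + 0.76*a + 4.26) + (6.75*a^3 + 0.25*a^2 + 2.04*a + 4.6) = 6.75*a^3 - 2.52*a^2 + 2.8*a + 8.86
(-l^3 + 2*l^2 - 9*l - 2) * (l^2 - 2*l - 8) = -l^5 + 4*l^4 - 5*l^3 + 76*l + 16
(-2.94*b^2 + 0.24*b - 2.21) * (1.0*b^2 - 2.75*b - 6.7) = -2.94*b^4 + 8.325*b^3 + 16.828*b^2 + 4.4695*b + 14.807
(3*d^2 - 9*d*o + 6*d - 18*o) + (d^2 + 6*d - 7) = 4*d^2 - 9*d*o + 12*d - 18*o - 7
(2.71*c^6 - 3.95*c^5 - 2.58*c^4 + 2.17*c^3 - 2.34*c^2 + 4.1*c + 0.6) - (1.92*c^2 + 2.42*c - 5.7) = 2.71*c^6 - 3.95*c^5 - 2.58*c^4 + 2.17*c^3 - 4.26*c^2 + 1.68*c + 6.3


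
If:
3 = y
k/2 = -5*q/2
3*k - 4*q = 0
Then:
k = 0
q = 0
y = 3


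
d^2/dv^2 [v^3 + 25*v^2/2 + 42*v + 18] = 6*v + 25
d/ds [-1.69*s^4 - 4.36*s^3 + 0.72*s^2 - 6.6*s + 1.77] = -6.76*s^3 - 13.08*s^2 + 1.44*s - 6.6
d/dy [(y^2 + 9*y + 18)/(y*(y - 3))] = 6*(-2*y^2 - 6*y + 9)/(y^2*(y^2 - 6*y + 9))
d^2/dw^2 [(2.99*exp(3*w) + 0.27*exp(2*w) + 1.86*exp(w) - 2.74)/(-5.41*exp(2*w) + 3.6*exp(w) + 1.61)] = (-87.511619*exp(6*w) + 174.69972*exp(5*w) - 162.612388*exp(4*w) + 81.0164679999999*exp(3*w) - 331.745607*exp(2*w) + 138.954188*exp(w) - 20.702346)*exp(w)/(158.340421*exp(6*w) - 316.09548*exp(5*w) + 68.975877*exp(4*w) + 141.48216*exp(3*w) - 20.527017*exp(2*w) - 27.99468*exp(w) - 4.173281)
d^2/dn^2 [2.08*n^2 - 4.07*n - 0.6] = 4.16000000000000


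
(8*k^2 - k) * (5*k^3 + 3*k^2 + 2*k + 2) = 40*k^5 + 19*k^4 + 13*k^3 + 14*k^2 - 2*k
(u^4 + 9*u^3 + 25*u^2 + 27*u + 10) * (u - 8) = u^5 + u^4 - 47*u^3 - 173*u^2 - 206*u - 80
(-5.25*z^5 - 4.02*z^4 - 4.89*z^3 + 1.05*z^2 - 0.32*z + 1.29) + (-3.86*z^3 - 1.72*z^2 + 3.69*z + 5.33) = -5.25*z^5 - 4.02*z^4 - 8.75*z^3 - 0.67*z^2 + 3.37*z + 6.62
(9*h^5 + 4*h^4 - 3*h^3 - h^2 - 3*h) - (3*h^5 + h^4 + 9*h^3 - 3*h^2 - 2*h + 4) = 6*h^5 + 3*h^4 - 12*h^3 + 2*h^2 - h - 4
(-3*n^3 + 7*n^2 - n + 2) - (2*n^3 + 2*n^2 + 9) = -5*n^3 + 5*n^2 - n - 7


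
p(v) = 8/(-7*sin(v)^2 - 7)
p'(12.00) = -0.62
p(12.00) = -0.89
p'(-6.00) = 0.53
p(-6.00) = -1.06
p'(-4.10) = -0.39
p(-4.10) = -0.68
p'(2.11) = -0.33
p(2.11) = -0.66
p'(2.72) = -0.63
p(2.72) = -0.98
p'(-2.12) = 0.34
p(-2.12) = -0.66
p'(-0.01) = -0.02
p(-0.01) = -1.14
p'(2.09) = -0.32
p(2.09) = -0.65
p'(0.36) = 0.60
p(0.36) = -1.02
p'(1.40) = 0.10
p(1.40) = -0.58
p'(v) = 112*sin(v)*cos(v)/(-7*sin(v)^2 - 7)^2 = 32*sin(2*v)/(7*(3 - cos(2*v))^2)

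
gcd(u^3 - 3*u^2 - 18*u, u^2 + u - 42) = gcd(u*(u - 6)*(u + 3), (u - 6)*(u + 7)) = u - 6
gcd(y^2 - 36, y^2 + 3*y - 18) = y + 6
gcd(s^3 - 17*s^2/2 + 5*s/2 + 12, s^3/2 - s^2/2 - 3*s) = 1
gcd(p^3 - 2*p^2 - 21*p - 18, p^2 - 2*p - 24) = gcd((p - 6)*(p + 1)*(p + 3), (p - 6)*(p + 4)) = p - 6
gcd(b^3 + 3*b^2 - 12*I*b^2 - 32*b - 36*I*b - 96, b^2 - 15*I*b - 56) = b - 8*I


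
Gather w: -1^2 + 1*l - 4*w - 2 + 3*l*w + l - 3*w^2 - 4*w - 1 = 2*l - 3*w^2 + w*(3*l - 8) - 4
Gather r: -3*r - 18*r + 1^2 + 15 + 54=70 - 21*r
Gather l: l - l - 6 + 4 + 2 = 0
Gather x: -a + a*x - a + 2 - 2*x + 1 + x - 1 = -2*a + x*(a - 1) + 2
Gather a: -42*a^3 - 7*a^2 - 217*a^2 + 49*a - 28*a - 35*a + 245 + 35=-42*a^3 - 224*a^2 - 14*a + 280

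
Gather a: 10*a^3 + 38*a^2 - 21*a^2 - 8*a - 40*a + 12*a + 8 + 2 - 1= 10*a^3 + 17*a^2 - 36*a + 9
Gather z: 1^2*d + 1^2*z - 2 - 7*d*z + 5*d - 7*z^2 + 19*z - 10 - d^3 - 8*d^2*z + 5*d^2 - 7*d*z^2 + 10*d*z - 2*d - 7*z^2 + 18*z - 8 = -d^3 + 5*d^2 + 4*d + z^2*(-7*d - 14) + z*(-8*d^2 + 3*d + 38) - 20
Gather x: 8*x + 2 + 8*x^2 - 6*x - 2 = 8*x^2 + 2*x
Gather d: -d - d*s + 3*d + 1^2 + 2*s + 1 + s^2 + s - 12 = d*(2 - s) + s^2 + 3*s - 10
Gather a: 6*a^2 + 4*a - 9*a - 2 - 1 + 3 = 6*a^2 - 5*a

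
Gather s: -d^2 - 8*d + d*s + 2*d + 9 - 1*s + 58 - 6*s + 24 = -d^2 - 6*d + s*(d - 7) + 91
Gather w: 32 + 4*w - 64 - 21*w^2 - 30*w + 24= -21*w^2 - 26*w - 8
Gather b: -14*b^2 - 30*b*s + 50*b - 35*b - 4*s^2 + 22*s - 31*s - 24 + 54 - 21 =-14*b^2 + b*(15 - 30*s) - 4*s^2 - 9*s + 9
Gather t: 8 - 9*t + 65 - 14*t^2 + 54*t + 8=-14*t^2 + 45*t + 81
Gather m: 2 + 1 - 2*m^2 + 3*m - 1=-2*m^2 + 3*m + 2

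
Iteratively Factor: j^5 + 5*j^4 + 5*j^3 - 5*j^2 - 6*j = (j + 3)*(j^4 + 2*j^3 - j^2 - 2*j) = (j - 1)*(j + 3)*(j^3 + 3*j^2 + 2*j) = j*(j - 1)*(j + 3)*(j^2 + 3*j + 2) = j*(j - 1)*(j + 1)*(j + 3)*(j + 2)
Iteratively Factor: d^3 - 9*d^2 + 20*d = (d - 5)*(d^2 - 4*d) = (d - 5)*(d - 4)*(d)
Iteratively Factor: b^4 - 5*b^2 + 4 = (b - 2)*(b^3 + 2*b^2 - b - 2) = (b - 2)*(b + 2)*(b^2 - 1) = (b - 2)*(b + 1)*(b + 2)*(b - 1)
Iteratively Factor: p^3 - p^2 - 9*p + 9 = (p - 1)*(p^2 - 9) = (p - 3)*(p - 1)*(p + 3)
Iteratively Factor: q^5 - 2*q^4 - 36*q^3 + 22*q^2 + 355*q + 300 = (q - 5)*(q^4 + 3*q^3 - 21*q^2 - 83*q - 60) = (q - 5)*(q + 3)*(q^3 - 21*q - 20) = (q - 5)^2*(q + 3)*(q^2 + 5*q + 4) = (q - 5)^2*(q + 1)*(q + 3)*(q + 4)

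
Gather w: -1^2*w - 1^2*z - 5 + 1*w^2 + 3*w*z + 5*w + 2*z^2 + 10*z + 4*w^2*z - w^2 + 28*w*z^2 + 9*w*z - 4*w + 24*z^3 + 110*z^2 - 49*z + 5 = 4*w^2*z + w*(28*z^2 + 12*z) + 24*z^3 + 112*z^2 - 40*z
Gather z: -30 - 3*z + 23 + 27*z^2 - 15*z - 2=27*z^2 - 18*z - 9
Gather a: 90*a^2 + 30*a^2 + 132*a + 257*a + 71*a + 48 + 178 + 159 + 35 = 120*a^2 + 460*a + 420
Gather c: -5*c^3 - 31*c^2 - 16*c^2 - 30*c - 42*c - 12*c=-5*c^3 - 47*c^2 - 84*c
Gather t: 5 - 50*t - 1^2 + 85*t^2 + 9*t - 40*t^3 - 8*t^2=-40*t^3 + 77*t^2 - 41*t + 4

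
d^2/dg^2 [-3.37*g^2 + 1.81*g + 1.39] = -6.74000000000000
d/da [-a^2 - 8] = -2*a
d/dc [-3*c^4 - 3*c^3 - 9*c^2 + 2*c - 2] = -12*c^3 - 9*c^2 - 18*c + 2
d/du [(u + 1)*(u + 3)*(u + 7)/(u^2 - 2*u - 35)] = (u^4 - 4*u^3 - 158*u^2 - 812*u - 1043)/(u^4 - 4*u^3 - 66*u^2 + 140*u + 1225)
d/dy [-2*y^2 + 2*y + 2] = 2 - 4*y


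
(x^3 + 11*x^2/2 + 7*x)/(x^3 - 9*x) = (x^2 + 11*x/2 + 7)/(x^2 - 9)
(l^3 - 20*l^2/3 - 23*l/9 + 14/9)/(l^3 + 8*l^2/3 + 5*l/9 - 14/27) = 3*(l - 7)/(3*l + 7)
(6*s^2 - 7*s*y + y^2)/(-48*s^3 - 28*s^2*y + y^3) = (-s + y)/(8*s^2 + 6*s*y + y^2)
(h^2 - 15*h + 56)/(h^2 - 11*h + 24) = (h - 7)/(h - 3)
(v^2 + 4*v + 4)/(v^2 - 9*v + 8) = (v^2 + 4*v + 4)/(v^2 - 9*v + 8)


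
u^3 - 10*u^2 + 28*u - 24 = (u - 6)*(u - 2)^2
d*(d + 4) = d^2 + 4*d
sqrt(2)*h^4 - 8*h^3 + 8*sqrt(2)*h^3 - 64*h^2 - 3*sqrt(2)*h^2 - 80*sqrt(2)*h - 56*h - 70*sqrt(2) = (h + 7)*(h - 5*sqrt(2))*(h + sqrt(2))*(sqrt(2)*h + sqrt(2))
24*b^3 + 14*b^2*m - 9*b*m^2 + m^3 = (-6*b + m)*(-4*b + m)*(b + m)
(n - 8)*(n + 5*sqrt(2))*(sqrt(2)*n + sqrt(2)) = sqrt(2)*n^3 - 7*sqrt(2)*n^2 + 10*n^2 - 70*n - 8*sqrt(2)*n - 80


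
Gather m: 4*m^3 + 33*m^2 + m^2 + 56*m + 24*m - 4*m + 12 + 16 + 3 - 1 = 4*m^3 + 34*m^2 + 76*m + 30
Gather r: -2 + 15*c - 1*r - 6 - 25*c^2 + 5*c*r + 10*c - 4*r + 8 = -25*c^2 + 25*c + r*(5*c - 5)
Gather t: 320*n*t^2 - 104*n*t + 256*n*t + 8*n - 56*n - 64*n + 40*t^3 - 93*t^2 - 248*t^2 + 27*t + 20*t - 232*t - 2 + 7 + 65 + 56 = -112*n + 40*t^3 + t^2*(320*n - 341) + t*(152*n - 185) + 126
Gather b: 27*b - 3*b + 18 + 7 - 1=24*b + 24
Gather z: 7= 7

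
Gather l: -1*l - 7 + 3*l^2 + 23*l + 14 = 3*l^2 + 22*l + 7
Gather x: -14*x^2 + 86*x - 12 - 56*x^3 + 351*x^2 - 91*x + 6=-56*x^3 + 337*x^2 - 5*x - 6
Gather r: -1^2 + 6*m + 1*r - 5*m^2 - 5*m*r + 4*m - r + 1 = -5*m^2 - 5*m*r + 10*m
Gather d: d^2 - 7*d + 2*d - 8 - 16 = d^2 - 5*d - 24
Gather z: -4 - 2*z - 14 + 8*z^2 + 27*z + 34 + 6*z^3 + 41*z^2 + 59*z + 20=6*z^3 + 49*z^2 + 84*z + 36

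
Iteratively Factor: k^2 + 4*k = (k)*(k + 4)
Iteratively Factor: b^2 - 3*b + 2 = (b - 1)*(b - 2)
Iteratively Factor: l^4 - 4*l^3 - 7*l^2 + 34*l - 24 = (l + 3)*(l^3 - 7*l^2 + 14*l - 8) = (l - 4)*(l + 3)*(l^2 - 3*l + 2) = (l - 4)*(l - 1)*(l + 3)*(l - 2)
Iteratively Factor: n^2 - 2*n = (n - 2)*(n)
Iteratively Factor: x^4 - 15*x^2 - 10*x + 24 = (x + 3)*(x^3 - 3*x^2 - 6*x + 8) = (x - 4)*(x + 3)*(x^2 + x - 2) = (x - 4)*(x - 1)*(x + 3)*(x + 2)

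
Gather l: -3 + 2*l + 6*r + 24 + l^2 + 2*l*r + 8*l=l^2 + l*(2*r + 10) + 6*r + 21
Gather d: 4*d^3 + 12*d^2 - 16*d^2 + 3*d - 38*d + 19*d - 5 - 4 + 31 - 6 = 4*d^3 - 4*d^2 - 16*d + 16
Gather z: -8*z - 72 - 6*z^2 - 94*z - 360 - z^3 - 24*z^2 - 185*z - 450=-z^3 - 30*z^2 - 287*z - 882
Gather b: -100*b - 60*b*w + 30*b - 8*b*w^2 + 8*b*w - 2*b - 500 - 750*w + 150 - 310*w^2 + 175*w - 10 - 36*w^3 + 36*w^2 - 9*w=b*(-8*w^2 - 52*w - 72) - 36*w^3 - 274*w^2 - 584*w - 360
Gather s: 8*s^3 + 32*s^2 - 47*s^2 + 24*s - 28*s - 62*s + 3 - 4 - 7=8*s^3 - 15*s^2 - 66*s - 8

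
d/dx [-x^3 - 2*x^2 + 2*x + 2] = -3*x^2 - 4*x + 2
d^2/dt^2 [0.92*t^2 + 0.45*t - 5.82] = 1.84000000000000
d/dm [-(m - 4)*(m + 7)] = -2*m - 3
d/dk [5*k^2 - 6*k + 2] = 10*k - 6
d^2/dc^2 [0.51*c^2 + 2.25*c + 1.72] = 1.02000000000000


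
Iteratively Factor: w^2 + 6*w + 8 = (w + 4)*(w + 2)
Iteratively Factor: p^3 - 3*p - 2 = (p + 1)*(p^2 - p - 2) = (p - 2)*(p + 1)*(p + 1)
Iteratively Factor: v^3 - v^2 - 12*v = (v - 4)*(v^2 + 3*v) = (v - 4)*(v + 3)*(v)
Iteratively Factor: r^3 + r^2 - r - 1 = (r + 1)*(r^2 - 1) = (r + 1)^2*(r - 1)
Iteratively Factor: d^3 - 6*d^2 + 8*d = (d)*(d^2 - 6*d + 8) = d*(d - 4)*(d - 2)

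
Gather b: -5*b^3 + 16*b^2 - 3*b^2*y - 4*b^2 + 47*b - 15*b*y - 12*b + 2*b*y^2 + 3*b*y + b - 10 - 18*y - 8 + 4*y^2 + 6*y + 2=-5*b^3 + b^2*(12 - 3*y) + b*(2*y^2 - 12*y + 36) + 4*y^2 - 12*y - 16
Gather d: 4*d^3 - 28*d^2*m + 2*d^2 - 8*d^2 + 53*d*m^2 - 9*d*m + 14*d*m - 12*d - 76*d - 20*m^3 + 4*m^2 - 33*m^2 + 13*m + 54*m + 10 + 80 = 4*d^3 + d^2*(-28*m - 6) + d*(53*m^2 + 5*m - 88) - 20*m^3 - 29*m^2 + 67*m + 90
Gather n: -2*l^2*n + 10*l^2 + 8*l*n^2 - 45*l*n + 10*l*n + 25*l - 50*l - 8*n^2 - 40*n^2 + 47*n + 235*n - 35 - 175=10*l^2 - 25*l + n^2*(8*l - 48) + n*(-2*l^2 - 35*l + 282) - 210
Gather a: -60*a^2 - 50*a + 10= -60*a^2 - 50*a + 10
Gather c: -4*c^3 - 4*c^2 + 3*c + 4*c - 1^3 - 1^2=-4*c^3 - 4*c^2 + 7*c - 2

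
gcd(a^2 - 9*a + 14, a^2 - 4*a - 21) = a - 7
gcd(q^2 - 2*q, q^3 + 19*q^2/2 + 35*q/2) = q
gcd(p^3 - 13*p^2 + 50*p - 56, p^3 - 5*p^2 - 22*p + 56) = p^2 - 9*p + 14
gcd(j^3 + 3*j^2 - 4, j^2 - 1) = j - 1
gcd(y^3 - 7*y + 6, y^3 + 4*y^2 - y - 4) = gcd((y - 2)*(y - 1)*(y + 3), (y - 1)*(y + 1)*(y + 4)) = y - 1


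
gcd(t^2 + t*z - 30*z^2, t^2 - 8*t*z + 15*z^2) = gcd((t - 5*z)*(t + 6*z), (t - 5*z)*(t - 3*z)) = -t + 5*z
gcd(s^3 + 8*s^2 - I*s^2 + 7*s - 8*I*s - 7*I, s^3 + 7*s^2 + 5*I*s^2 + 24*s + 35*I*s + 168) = s + 7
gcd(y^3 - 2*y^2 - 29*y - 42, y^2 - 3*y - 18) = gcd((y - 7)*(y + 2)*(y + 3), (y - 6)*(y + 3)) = y + 3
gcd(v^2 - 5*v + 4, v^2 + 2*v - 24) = v - 4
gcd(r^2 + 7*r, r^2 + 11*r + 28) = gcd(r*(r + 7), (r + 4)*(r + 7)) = r + 7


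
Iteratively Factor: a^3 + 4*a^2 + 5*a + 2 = (a + 1)*(a^2 + 3*a + 2) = (a + 1)^2*(a + 2)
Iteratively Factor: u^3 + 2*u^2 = (u + 2)*(u^2) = u*(u + 2)*(u)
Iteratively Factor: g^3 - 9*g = (g - 3)*(g^2 + 3*g) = g*(g - 3)*(g + 3)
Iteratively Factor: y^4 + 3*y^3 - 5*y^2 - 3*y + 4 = (y - 1)*(y^3 + 4*y^2 - y - 4) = (y - 1)^2*(y^2 + 5*y + 4) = (y - 1)^2*(y + 4)*(y + 1)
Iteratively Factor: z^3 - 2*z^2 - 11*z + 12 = (z - 1)*(z^2 - z - 12) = (z - 1)*(z + 3)*(z - 4)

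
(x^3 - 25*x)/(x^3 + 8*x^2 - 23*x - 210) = x*(x + 5)/(x^2 + 13*x + 42)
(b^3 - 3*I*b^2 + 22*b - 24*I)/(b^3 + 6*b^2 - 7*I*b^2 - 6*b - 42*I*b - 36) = (b + 4*I)/(b + 6)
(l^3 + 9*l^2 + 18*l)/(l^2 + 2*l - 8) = l*(l^2 + 9*l + 18)/(l^2 + 2*l - 8)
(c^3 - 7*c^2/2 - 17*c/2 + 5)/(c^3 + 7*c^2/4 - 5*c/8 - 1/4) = 4*(c - 5)/(4*c + 1)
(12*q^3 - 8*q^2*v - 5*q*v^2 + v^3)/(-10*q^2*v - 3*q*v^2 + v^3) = (-6*q^2 + 7*q*v - v^2)/(v*(5*q - v))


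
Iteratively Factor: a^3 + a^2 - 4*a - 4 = (a + 1)*(a^2 - 4) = (a - 2)*(a + 1)*(a + 2)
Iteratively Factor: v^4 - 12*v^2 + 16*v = (v)*(v^3 - 12*v + 16) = v*(v - 2)*(v^2 + 2*v - 8) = v*(v - 2)^2*(v + 4)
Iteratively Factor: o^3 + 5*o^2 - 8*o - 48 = (o + 4)*(o^2 + o - 12) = (o - 3)*(o + 4)*(o + 4)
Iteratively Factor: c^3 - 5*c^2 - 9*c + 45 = (c - 5)*(c^2 - 9) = (c - 5)*(c - 3)*(c + 3)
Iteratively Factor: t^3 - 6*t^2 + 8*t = (t - 2)*(t^2 - 4*t) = t*(t - 2)*(t - 4)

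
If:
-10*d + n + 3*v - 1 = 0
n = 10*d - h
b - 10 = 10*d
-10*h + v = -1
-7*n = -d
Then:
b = 20290/2001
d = 28/2001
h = 4/29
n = 4/2001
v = 11/29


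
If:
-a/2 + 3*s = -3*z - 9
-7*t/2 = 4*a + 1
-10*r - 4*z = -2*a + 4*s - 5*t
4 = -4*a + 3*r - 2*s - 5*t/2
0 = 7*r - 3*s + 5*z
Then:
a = 300/319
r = 1029/1595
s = -1934/1595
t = -434/319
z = -2601/1595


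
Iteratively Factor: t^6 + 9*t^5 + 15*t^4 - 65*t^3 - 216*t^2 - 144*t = (t + 1)*(t^5 + 8*t^4 + 7*t^3 - 72*t^2 - 144*t) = (t + 1)*(t + 3)*(t^4 + 5*t^3 - 8*t^2 - 48*t) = t*(t + 1)*(t + 3)*(t^3 + 5*t^2 - 8*t - 48) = t*(t - 3)*(t + 1)*(t + 3)*(t^2 + 8*t + 16) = t*(t - 3)*(t + 1)*(t + 3)*(t + 4)*(t + 4)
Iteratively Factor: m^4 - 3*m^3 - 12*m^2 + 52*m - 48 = (m - 2)*(m^3 - m^2 - 14*m + 24) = (m - 2)^2*(m^2 + m - 12) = (m - 3)*(m - 2)^2*(m + 4)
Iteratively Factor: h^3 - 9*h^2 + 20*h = (h - 5)*(h^2 - 4*h) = (h - 5)*(h - 4)*(h)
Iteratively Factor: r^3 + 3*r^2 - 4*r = (r - 1)*(r^2 + 4*r) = (r - 1)*(r + 4)*(r)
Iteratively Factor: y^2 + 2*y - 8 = (y + 4)*(y - 2)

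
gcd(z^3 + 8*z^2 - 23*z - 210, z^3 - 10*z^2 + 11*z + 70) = z - 5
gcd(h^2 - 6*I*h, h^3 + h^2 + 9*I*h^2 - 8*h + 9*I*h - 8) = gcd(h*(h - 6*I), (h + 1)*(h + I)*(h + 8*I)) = 1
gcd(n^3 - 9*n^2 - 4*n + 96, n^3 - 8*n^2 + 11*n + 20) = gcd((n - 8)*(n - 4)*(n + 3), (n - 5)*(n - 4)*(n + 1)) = n - 4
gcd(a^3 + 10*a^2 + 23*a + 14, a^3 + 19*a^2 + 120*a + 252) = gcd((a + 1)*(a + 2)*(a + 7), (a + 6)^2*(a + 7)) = a + 7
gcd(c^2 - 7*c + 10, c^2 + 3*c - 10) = c - 2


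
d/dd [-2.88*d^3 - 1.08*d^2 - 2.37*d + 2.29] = -8.64*d^2 - 2.16*d - 2.37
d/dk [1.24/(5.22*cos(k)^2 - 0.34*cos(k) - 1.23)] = (12.9456*cos(k) - 0.4216)*sin(k)/(-5.22*cos(k)^2 + 0.34*cos(k) + 1.23)^2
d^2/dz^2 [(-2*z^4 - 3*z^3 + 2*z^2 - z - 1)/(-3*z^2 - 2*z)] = 2*(18*z^6 + 36*z^5 + 24*z^4 + 33*z^3 + 27*z^2 + 18*z + 4)/(z^3*(27*z^3 + 54*z^2 + 36*z + 8))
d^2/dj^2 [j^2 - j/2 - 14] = 2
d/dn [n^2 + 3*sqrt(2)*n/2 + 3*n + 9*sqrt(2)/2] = 2*n + 3*sqrt(2)/2 + 3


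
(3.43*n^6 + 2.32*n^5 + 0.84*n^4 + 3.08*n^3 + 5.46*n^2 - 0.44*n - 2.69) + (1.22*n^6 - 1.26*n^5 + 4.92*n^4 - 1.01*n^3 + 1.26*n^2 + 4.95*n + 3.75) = 4.65*n^6 + 1.06*n^5 + 5.76*n^4 + 2.07*n^3 + 6.72*n^2 + 4.51*n + 1.06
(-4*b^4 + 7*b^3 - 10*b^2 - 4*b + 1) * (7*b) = -28*b^5 + 49*b^4 - 70*b^3 - 28*b^2 + 7*b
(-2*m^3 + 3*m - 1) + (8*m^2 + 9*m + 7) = -2*m^3 + 8*m^2 + 12*m + 6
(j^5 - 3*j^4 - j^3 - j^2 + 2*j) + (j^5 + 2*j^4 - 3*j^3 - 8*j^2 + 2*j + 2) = 2*j^5 - j^4 - 4*j^3 - 9*j^2 + 4*j + 2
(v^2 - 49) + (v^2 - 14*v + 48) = 2*v^2 - 14*v - 1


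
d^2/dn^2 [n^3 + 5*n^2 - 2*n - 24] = 6*n + 10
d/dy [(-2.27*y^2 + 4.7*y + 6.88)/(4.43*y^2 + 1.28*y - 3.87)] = (-23.7266*y^2 - 43.387*y - 26.9954)/(19.6249*y^4 + 11.3408*y^3 - 32.6498*y^2 - 9.9072*y + 14.9769)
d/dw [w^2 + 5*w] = 2*w + 5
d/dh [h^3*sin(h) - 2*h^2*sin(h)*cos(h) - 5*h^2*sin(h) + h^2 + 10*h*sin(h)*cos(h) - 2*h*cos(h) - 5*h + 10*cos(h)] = h^3*cos(h) + 3*h^2*sin(h) - 5*h^2*cos(h) - 2*h^2*cos(2*h) - 8*h*sin(h) - 2*h*sin(2*h) + 10*h*cos(2*h) + 2*h - 10*sin(h) + 5*sin(2*h) - 2*cos(h) - 5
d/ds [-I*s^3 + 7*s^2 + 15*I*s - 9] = -3*I*s^2 + 14*s + 15*I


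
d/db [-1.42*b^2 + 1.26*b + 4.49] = 1.26 - 2.84*b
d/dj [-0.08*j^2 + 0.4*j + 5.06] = 0.4 - 0.16*j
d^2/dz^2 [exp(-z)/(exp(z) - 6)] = ((exp(z) - 6)^2 + (exp(z) - 6)*exp(z) + 2*exp(2*z))*exp(-z)/(exp(z) - 6)^3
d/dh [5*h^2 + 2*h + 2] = 10*h + 2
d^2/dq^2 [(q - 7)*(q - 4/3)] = 2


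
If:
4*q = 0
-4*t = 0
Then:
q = 0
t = 0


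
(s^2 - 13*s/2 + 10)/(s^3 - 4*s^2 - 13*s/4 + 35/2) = 2*(s - 4)/(2*s^2 - 3*s - 14)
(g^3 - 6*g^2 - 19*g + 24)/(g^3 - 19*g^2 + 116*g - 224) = (g^2 + 2*g - 3)/(g^2 - 11*g + 28)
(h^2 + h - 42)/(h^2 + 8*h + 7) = (h - 6)/(h + 1)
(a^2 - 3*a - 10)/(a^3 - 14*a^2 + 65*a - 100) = (a + 2)/(a^2 - 9*a + 20)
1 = 1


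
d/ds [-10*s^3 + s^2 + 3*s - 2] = -30*s^2 + 2*s + 3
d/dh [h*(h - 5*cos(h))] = 5*h*sin(h) + 2*h - 5*cos(h)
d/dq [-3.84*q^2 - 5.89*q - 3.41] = -7.68*q - 5.89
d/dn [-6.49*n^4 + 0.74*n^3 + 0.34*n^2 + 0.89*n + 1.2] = -25.96*n^3 + 2.22*n^2 + 0.68*n + 0.89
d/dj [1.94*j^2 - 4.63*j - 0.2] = 3.88*j - 4.63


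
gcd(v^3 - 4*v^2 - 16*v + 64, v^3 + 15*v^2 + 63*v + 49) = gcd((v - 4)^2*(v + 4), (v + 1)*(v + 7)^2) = 1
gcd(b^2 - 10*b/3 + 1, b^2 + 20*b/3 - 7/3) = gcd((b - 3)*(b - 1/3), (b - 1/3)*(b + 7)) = b - 1/3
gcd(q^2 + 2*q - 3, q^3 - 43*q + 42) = q - 1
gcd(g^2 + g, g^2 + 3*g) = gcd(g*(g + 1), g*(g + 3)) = g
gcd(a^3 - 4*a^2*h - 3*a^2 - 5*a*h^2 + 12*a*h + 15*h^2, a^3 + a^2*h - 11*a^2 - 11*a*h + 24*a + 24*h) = a^2 + a*h - 3*a - 3*h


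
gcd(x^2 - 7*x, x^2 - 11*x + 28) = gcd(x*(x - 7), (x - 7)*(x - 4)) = x - 7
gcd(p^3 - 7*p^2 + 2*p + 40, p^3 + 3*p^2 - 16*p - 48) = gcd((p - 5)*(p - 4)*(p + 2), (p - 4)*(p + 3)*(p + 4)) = p - 4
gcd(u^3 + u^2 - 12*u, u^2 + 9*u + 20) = u + 4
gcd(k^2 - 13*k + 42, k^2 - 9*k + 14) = k - 7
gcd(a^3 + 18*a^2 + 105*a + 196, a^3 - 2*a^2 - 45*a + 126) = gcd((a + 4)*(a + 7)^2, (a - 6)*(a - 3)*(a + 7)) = a + 7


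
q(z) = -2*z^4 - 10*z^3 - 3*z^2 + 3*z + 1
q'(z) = -8*z^3 - 30*z^2 - 6*z + 3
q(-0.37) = -0.05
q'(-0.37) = 1.52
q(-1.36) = 9.68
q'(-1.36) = -24.20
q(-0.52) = -0.11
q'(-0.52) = -0.87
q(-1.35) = 9.44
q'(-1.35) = -23.89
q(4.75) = -2142.29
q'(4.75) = -1559.75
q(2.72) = -323.74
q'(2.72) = -396.26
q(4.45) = -1710.55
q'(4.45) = -1322.74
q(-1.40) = 10.68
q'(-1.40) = -25.45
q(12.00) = -59147.00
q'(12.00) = -18213.00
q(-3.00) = 73.00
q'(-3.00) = -33.00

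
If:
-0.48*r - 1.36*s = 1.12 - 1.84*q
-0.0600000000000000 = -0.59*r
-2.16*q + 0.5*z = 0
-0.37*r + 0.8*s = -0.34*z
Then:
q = 0.28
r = 0.10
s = -0.47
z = 1.23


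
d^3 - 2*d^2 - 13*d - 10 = (d - 5)*(d + 1)*(d + 2)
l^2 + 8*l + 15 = (l + 3)*(l + 5)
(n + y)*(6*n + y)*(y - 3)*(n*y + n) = 6*n^3*y^2 - 12*n^3*y - 18*n^3 + 7*n^2*y^3 - 14*n^2*y^2 - 21*n^2*y + n*y^4 - 2*n*y^3 - 3*n*y^2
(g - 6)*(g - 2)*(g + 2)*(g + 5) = g^4 - g^3 - 34*g^2 + 4*g + 120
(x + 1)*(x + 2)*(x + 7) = x^3 + 10*x^2 + 23*x + 14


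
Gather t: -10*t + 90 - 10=80 - 10*t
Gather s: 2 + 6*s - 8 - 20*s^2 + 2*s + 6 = -20*s^2 + 8*s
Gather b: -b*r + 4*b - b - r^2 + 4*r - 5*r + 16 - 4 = b*(3 - r) - r^2 - r + 12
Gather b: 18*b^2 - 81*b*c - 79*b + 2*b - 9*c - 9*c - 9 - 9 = 18*b^2 + b*(-81*c - 77) - 18*c - 18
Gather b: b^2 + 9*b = b^2 + 9*b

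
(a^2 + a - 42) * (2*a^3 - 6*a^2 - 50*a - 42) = 2*a^5 - 4*a^4 - 140*a^3 + 160*a^2 + 2058*a + 1764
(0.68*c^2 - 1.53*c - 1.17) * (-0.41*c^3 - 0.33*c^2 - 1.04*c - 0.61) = -0.2788*c^5 + 0.4029*c^4 + 0.2774*c^3 + 1.5625*c^2 + 2.1501*c + 0.7137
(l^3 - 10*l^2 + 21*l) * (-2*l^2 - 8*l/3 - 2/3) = -2*l^5 + 52*l^4/3 - 16*l^3 - 148*l^2/3 - 14*l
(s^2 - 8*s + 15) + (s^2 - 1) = 2*s^2 - 8*s + 14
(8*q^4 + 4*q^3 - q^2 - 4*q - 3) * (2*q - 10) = 16*q^5 - 72*q^4 - 42*q^3 + 2*q^2 + 34*q + 30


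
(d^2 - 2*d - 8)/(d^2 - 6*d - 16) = (d - 4)/(d - 8)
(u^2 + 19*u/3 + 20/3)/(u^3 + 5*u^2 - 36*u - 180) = (u + 4/3)/(u^2 - 36)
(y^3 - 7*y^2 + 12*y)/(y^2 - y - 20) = y*(-y^2 + 7*y - 12)/(-y^2 + y + 20)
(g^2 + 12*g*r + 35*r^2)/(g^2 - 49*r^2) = (-g - 5*r)/(-g + 7*r)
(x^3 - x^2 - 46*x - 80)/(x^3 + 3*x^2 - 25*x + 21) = (x^3 - x^2 - 46*x - 80)/(x^3 + 3*x^2 - 25*x + 21)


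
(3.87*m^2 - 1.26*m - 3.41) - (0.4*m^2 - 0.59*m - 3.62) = 3.47*m^2 - 0.67*m + 0.21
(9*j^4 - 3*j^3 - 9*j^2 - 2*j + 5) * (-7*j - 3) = -63*j^5 - 6*j^4 + 72*j^3 + 41*j^2 - 29*j - 15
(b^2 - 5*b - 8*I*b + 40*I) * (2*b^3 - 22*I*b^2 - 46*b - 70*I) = 2*b^5 - 10*b^4 - 38*I*b^4 - 222*b^3 + 190*I*b^3 + 1110*b^2 + 298*I*b^2 - 560*b - 1490*I*b + 2800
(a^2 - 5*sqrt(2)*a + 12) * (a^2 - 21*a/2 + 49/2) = a^4 - 21*a^3/2 - 5*sqrt(2)*a^3 + 73*a^2/2 + 105*sqrt(2)*a^2/2 - 245*sqrt(2)*a/2 - 126*a + 294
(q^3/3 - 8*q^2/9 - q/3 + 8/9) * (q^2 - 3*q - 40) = q^5/3 - 17*q^4/9 - 11*q^3 + 337*q^2/9 + 32*q/3 - 320/9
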